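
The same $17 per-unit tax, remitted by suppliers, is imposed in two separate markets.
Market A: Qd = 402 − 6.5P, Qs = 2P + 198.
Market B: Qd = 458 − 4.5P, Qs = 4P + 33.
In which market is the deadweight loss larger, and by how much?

Market B, by $85.

Market A: pre-tax P* = $24, Q* = 246; post-tax Q = 220; deadweight loss = $221.
Market B: pre-tax P* = $50, Q* = 233; post-tax Q = 197; deadweight loss = $306.
Difference: $221 vs $306 → market B is larger by $85.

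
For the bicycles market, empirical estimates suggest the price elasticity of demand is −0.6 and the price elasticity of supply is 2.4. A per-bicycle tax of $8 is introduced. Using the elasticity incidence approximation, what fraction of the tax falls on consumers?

Incidence ratio: consumers' share ≈ εs / (εs + |εd|) = 2.4 / (2.4 + 0.6) = 0.8.
Supply is the more elastic side, so consumers bear the larger share.

Consumers' share ≈ 0.8.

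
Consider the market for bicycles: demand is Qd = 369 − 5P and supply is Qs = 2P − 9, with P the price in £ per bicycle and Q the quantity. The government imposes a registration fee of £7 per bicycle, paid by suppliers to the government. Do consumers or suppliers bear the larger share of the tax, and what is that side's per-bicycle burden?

Suppliers bear the larger share: £5 per bicycle.

Before the tax: set 369 − 5P = 2P − 9 → P* = £54, Q* = 99.
With the tax collected from suppliers, supply shifts: Qs = 2(P − 7) − 9.
New equilibrium: consumers pay £56, suppliers receive £49, Q = 89. (Wedge: Pb − Ps = 7.)
Per-bicycle burden: consumers £2, suppliers £5.
Suppliers take the larger share because supply is less price-elastic here (demand slope 5 vs supply slope 2).
The less price-elastic side of the market bears the larger share of a per-unit tax.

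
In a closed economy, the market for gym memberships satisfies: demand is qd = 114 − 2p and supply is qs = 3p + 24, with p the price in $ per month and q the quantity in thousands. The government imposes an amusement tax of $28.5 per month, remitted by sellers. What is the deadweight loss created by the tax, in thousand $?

Before the tax: set 114 − 2p = 3p + 24 → p* = $18, q* = 78.
With the tax collected from sellers, supply shifts: qs = 3(p − 28.5) + 24.
New equilibrium: consumers pay $35.1, sellers receive $6.6, q = 43.8. (Wedge: pb − ps = 28.5.)
Quantity falls by |ΔQ| = |78 − 43.8| = 34.2.
DWL = ½ · t · |ΔQ| = ½ · 28.5 · 34.2 = $487.35.

Deadweight loss = $487.35 thousand.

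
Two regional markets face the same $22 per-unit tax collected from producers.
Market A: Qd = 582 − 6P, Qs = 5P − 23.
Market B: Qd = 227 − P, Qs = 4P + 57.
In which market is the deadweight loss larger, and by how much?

Market A, by $466.4.

Market A: pre-tax P* = $55, Q* = 252; post-tax Q = 192; deadweight loss = $660.
Market B: pre-tax P* = $34, Q* = 193; post-tax Q = 175.4; deadweight loss = $193.6.
Difference: $660 vs $193.6 → market A is larger by $466.4.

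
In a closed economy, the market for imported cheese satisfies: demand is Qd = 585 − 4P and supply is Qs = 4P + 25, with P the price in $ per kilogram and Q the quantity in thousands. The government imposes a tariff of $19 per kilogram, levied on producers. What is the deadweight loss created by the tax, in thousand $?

Deadweight loss = $361 thousand.

Without the tax, 585 − 4P = 4P + 25 gives 8P = 560, so P* = $70 and Q* = 305.
With the tax collected from producers, supply shifts: Qs = 4(P − 19) + 25.
New equilibrium: consumers pay $79.5, producers receive $60.5, Q = 267. (Wedge: Pb − Ps = 19.)
Quantity falls by |ΔQ| = |305 − 267| = 38.
DWL = ½ · t · |ΔQ| = ½ · 19 · 38 = $361.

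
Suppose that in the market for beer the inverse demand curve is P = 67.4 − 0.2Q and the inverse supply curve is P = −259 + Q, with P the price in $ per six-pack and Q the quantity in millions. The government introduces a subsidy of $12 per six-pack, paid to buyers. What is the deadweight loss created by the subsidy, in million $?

Deadweight loss = $60 million.

Rewrite in direct form: Qd = 337 − 5P and Qs = P + 259.
Before the subsidy: set 337 − 5P = P + 259 → P* = $13, Q* = 272.
With a per-unit subsidy paid to buyers, each effectively pays P − 12, so demand becomes Qd = 337 − 5(P − 12).
New equilibrium: buyers pay $11, producers receive $23, Q = 282. (Wedge: Pb − Ps = −12.)
Quantity rises by |ΔQ| = |272 − 282| = 10.
DWL = ½ · t · |ΔQ| = ½ · 12 · 10 = $60.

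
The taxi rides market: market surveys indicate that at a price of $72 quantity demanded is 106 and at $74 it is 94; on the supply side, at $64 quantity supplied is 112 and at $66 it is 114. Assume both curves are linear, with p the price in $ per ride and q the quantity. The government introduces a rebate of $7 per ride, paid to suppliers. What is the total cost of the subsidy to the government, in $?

Demand slope: (94 − 106)/(74 − 72) = -6, so qd = 538 − 6p.
Supply slope: (114 − 112)/(66 − 64) = 1, so qs = p + 48.
Without the subsidy, 538 − 6p = p + 48 gives 7p = 490, so p* = $70 and q* = 118.
With a per-unit subsidy paid to suppliers, each receives p + 7 per unit sold, so supply becomes qs = (p + 7) + 48.
New equilibrium: buyers pay $69, suppliers receive $76, q = 124. (Wedge: pb − ps = −7.)
Outlay = t · Q = 7 · 124 = $868.

Government outlay = $868.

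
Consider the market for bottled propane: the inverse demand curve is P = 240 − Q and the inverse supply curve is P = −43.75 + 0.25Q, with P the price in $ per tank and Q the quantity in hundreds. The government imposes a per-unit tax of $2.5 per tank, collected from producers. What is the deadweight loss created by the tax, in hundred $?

Rewrite in direct form: Qd = 240 − P and Qs = 4P + 175.
Before the tax: set 240 − P = 4P + 175 → P* = $13, Q* = 227.
With the tax collected from producers, supply shifts: Qs = 4(P − 2.5) + 175.
Solving gives Q = 225 with consumers paying $15 and producers receiving $12.5 (the $2.5 wedge).
Quantity falls by |ΔQ| = |227 − 225| = 2.
DWL = ½ · t · |ΔQ| = ½ · 2.5 · 2 = $2.5.

Deadweight loss = $2.5 hundred.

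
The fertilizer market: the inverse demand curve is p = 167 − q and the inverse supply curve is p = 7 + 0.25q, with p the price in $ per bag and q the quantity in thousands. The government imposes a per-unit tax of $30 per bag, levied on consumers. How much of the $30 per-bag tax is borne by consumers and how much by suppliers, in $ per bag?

Rewrite in direct form: qd = 167 − p and qs = 4p − 28.
Before the tax: set 167 − p = 4p − 28 → p* = $39, q* = 128.
With the tax collected from consumers, demand (in seller-price terms) shifts: qd = 167 − (p + 30).
New equilibrium: consumers pay $63, suppliers receive $33, q = 104. (Wedge: pb − ps = 30.)
Burden on consumers: $24; on suppliers: $6. (They sum to $30.)
The less price-elastic side of the market bears the larger share of a per-unit tax.

Consumers bear $24 per bag; suppliers bear $6 per bag.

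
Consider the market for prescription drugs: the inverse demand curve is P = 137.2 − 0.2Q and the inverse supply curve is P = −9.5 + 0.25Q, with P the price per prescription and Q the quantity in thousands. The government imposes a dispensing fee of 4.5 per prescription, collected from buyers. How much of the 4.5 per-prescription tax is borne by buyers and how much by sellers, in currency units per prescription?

Inverting to Q(P) form: Qd = 686 − 5P; Qs = 4P + 38.
Before the tax: set 686 − 5P = 4P + 38 → P* = 72, Q* = 326.
With the tax collected from buyers, demand (in seller-price terms) shifts: Qd = 686 − 5(P + 4.5).
Solving gives Q = 316 with buyers paying 74 and sellers receiving 69.5 (the 4.5 wedge).
Burden on buyers: 2; on sellers: 2.5. (They sum to 4.5.)
The less price-elastic side of the market bears the larger share of a per-unit tax.

Buyers bear 2 per prescription; sellers bear 2.5 per prescription.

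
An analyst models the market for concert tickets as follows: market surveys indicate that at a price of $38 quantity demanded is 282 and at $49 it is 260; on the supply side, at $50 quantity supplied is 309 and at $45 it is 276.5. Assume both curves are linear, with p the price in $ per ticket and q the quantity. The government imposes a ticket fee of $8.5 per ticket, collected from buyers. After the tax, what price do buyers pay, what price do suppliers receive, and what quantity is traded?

Buyers pay $50.5; suppliers receive $42; quantity = 257.

Demand slope: (260 − 282)/(49 − 38) = -2, so qd = 358 − 2p.
Supply slope: (276.5 − 309)/(45 − 50) = 6.5, so qs = 6.5p − 16.
Without the tax, 358 − 2p = 6.5p − 16 gives 8.5p = 374, so p* = $44 and q* = 270.
With the tax collected from buyers, demand (in seller-price terms) shifts: qd = 358 − 2(p + 8.5).
New equilibrium: buyers pay $50.5, suppliers receive $42, q = 257. (Wedge: pb − ps = 8.5.)
The less price-elastic side of the market bears the larger share of a per-unit tax.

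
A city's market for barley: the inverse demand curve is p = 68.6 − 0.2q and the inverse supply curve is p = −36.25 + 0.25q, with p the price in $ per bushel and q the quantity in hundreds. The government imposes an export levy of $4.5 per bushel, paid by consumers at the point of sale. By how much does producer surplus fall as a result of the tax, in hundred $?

Rewrite in direct form: qd = 343 − 5p and qs = 4p + 145.
Before the tax: set 343 − 5p = 4p + 145 → p* = $22, q* = 233.
With the tax collected from consumers, demand (in seller-price terms) shifts: qd = 343 − 5(p + 4.5).
Solving gives q = 223 with consumers paying $24 and suppliers receiving $19.5 (the $4.5 wedge).
ΔPS is the trapezoid between Q = 223 and Q = 233 of height $2.5: ½ · (233 + 223) · 2.5 = $570.

Producer surplus falls by $570 hundred.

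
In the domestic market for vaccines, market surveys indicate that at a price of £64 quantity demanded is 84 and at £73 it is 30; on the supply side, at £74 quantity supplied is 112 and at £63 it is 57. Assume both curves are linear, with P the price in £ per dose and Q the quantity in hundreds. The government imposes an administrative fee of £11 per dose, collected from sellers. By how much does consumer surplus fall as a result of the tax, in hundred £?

Consumer surplus falls by £285 hundred.

Demand slope: (30 − 84)/(73 − 64) = -6, so Qd = 468 − 6P.
Supply slope: (57 − 112)/(63 − 74) = 5, so Qs = 5P − 258.
Before the tax: set 468 − 6P = 5P − 258 → P* = £66, Q* = 72.
With the tax collected from sellers, supply shifts: Qs = 5(P − 11) − 258.
New equilibrium: buyers pay £71, sellers receive £60, Q = 42. (Wedge: Pb − Ps = 11.)
ΔCS is the trapezoid between Q = 42 and Q = 72 of height £5: ½ · (72 + 42) · 5 = £285.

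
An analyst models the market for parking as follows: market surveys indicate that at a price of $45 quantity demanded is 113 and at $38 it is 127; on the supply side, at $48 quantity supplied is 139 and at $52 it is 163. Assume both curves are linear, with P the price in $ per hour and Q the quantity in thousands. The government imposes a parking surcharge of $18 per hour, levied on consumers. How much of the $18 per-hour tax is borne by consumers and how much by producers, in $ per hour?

Demand slope: (127 − 113)/(38 − 45) = -2, so Qd = 203 − 2P.
Supply slope: (163 − 139)/(52 − 48) = 6, so Qs = 6P − 149.
Before the tax: set 203 − 2P = 6P − 149 → P* = $44, Q* = 115.
With the tax collected from consumers, demand (in seller-price terms) shifts: Qd = 203 − 2(P + 18).
New equilibrium: consumers pay $57.5, producers receive $39.5, Q = 88. (Wedge: Pb − Ps = 18.)
Burden on consumers: $13.5; on producers: $4.5. (They sum to $18.)
The less price-elastic side of the market bears the larger share of a per-unit tax.

Consumers bear $13.5 per hour; producers bear $4.5 per hour.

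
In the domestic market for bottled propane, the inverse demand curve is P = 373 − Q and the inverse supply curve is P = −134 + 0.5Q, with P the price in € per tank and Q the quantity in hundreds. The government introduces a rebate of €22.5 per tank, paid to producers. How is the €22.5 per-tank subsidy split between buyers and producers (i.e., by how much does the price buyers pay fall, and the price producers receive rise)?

Inverting to Q(P) form: Qd = 373 − P; Qs = 2P + 268.
Without the subsidy, 373 − P = 2P + 268 gives 3P = 105, so P* = €35 and Q* = 338.
With a per-unit subsidy paid to producers, each receives P + 22.5 per unit sold, so supply becomes Qs = 2(P + 22.5) + 268.
New equilibrium: buyers pay €20, producers receive €42.5, Q = 353. (Wedge: Pb − Ps = −22.5.)
Gain to buyers: €15; to producers: €7.5. (They sum to €22.5.)

Buyers gain €15 per tank; producers gain €7.5 per tank.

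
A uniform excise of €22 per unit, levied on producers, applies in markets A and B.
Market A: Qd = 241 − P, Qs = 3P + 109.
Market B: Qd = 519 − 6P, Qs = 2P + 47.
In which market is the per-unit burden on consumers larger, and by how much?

Market A: pre-tax P* = €33, Q* = 208; post-tax Q = 191.5; per-unit burden on consumers = €16.5.
Market B: pre-tax P* = €59, Q* = 165; post-tax Q = 132; per-unit burden on consumers = €5.5.
Difference: €16.5 vs €5.5 → market A is larger by €11.

Market A, by €11.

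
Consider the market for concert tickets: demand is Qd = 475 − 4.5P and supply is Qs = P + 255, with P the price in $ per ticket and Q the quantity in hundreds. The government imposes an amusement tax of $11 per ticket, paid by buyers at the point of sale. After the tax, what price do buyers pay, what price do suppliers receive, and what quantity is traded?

Buyers pay $42; suppliers receive $31; quantity = 286.

Without the tax, 475 − 4.5P = P + 255 gives 5.5P = 220, so P* = $40 and Q* = 295.
With the tax collected from buyers, demand (in seller-price terms) shifts: Qd = 475 − 4.5(P + 11).
New equilibrium: buyers pay $42, suppliers receive $31, Q = 286. (Wedge: Pb − Ps = 11.)
The less price-elastic side of the market bears the larger share of a per-unit tax.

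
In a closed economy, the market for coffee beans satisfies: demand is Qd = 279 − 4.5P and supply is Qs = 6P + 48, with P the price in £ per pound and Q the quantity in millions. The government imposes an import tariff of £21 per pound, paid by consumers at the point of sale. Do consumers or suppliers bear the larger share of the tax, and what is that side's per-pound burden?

Before the tax: set 279 − 4.5P = 6P + 48 → P* = £22, Q* = 180.
With the tax collected from consumers, demand (in seller-price terms) shifts: Qd = 279 − 4.5(P + 21).
New equilibrium: consumers pay £34, suppliers receive £13, Q = 126. (Wedge: Pb − Ps = 21.)
Per-pound burden: consumers £12, suppliers £9.
Consumers take the larger share because demand is less price-elastic here (demand slope 4.5 vs supply slope 6).

Consumers bear the larger share: £12 per pound.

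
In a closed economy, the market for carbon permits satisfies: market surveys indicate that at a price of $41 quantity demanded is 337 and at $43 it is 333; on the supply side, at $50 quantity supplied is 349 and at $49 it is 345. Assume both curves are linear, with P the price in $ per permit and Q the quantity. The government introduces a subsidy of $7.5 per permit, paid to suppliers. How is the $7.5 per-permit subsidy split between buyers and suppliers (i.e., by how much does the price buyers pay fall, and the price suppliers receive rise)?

Demand slope: (333 − 337)/(43 − 41) = -2, so Qd = 419 − 2P.
Supply slope: (345 − 349)/(49 − 50) = 4, so Qs = 4P + 149.
Without the subsidy, 419 − 2P = 4P + 149 gives 6P = 270, so P* = $45 and Q* = 329.
With a per-unit subsidy paid to suppliers, each receives P + 7.5 per unit sold, so supply becomes Qs = 4(P + 7.5) + 149.
Solving gives Q = 339 with buyers paying $40 and suppliers receiving $47.5 (the $7.5 wedge).
Gain to buyers: $5; to suppliers: $2.5. (They sum to $7.5.)

Buyers gain $5 per permit; suppliers gain $2.5 per permit.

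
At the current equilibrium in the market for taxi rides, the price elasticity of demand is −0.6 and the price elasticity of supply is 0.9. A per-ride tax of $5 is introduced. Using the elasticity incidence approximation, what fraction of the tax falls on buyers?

Buyers' share ≈ 0.6.

Incidence ratio: buyers' share ≈ εs / (εs + |εd|) = 0.9 / (0.9 + 0.6) = 0.6.
Supply is the more elastic side, so buyers bear the larger share.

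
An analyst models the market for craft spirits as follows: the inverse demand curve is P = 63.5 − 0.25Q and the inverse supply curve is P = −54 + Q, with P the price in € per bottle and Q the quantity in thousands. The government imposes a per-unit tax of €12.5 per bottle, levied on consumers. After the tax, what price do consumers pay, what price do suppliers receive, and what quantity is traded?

Consumers pay €42.5; suppliers receive €30; quantity = 84.

Rewrite in direct form: Qd = 254 − 4P and Qs = P + 54.
Without the tax, 254 − 4P = P + 54 gives 5P = 200, so P* = €40 and Q* = 94.
With the tax collected from consumers, demand (in seller-price terms) shifts: Qd = 254 − 4(P + 12.5).
Solving gives Q = 84 with consumers paying €42.5 and suppliers receiving €30 (the €12.5 wedge).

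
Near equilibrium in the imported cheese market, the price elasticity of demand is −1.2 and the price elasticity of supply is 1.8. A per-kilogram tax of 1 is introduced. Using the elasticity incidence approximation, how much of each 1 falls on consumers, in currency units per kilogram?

Incidence ratio: consumers' share ≈ εs / (εs + |εd|) = 1.8 / (1.8 + 1.2) = 0.6.
So consumers bear ≈ 0.6 × 1 = 0.6; sellers bear 0.4.

Consumers bear ≈ 0.6 per kilogram.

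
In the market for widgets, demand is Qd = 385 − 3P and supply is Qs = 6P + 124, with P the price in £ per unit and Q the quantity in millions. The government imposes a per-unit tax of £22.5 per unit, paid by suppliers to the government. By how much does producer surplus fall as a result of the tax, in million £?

Producer surplus falls by £2066.25 million.

Without the tax, 385 − 3P = 6P + 124 gives 9P = 261, so P* = £29 and Q* = 298.
With the tax collected from suppliers, supply shifts: Qs = 6(P − 22.5) + 124.
Solving gives Q = 253 with consumers paying £44 and suppliers receiving £21.5 (the £22.5 wedge).
ΔPS is the trapezoid between Q = 253 and Q = 298 of height £7.5: ½ · (298 + 253) · 7.5 = £2066.25.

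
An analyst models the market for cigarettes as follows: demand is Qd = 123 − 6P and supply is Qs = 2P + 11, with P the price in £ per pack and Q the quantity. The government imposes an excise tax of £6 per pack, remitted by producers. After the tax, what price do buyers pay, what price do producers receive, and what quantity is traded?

Without the tax, 123 − 6P = 2P + 11 gives 8P = 112, so P* = £14 and Q* = 39.
With the tax collected from producers, supply shifts: Qs = 2(P − 6) + 11.
New equilibrium: buyers pay £15.5, producers receive £9.5, Q = 30. (Wedge: Pb − Ps = 6.)
The less price-elastic side of the market bears the larger share of a per-unit tax.

Buyers pay £15.5; producers receive £9.5; quantity = 30.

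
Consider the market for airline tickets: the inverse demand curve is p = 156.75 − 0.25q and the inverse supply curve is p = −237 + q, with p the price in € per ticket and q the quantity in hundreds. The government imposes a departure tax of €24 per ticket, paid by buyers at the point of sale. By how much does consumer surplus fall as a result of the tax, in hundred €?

Inverting to q(p) form: qd = 627 − 4p; qs = p + 237.
Before the tax: set 627 − 4p = p + 237 → p* = €78, q* = 315.
With the tax collected from buyers, demand (in seller-price terms) shifts: qd = 627 − 4(p + 24).
New equilibrium: buyers pay €82.8, sellers receive €58.8, q = 295.8. (Wedge: pb − ps = 24.)
ΔCS is the trapezoid between Q = 295.8 and Q = 315 of height €4.8: ½ · (315 + 295.8) · 4.8 = €1465.92.

Consumer surplus falls by €1465.92 hundred.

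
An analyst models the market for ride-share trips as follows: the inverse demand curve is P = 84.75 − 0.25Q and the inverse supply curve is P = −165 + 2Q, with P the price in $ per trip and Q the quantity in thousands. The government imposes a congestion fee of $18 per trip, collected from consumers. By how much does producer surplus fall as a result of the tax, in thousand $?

Rewrite in direct form: Qd = 339 − 4P and Qs = 0.5P + 82.5.
Before the tax: set 339 − 4P = 0.5P + 82.5 → P* = $57, Q* = 111.
With the tax collected from consumers, demand (in seller-price terms) shifts: Qd = 339 − 4(P + 18).
New equilibrium: consumers pay $59, producers receive $41, Q = 103. (Wedge: Pb − Ps = 18.)
ΔPS is the trapezoid between Q = 103 and Q = 111 of height $16: ½ · (111 + 103) · 16 = $1712.

Producer surplus falls by $1712 thousand.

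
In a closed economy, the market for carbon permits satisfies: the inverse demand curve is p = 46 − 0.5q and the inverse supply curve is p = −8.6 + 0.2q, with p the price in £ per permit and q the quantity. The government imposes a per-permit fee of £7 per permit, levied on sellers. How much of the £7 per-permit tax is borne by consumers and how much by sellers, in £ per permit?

Consumers bear £5 per permit; sellers bear £2 per permit.

Rewrite in direct form: qd = 92 − 2p and qs = 5p + 43.
Without the tax, 92 − 2p = 5p + 43 gives 7p = 49, so p* = £7 and q* = 78.
With the tax collected from sellers, supply shifts: qs = 5(p − 7) + 43.
New equilibrium: consumers pay £12, sellers receive £5, q = 68. (Wedge: pb − ps = 7.)
Burden on consumers: £5; on sellers: £2. (They sum to £7.)
The less price-elastic side of the market bears the larger share of a per-unit tax.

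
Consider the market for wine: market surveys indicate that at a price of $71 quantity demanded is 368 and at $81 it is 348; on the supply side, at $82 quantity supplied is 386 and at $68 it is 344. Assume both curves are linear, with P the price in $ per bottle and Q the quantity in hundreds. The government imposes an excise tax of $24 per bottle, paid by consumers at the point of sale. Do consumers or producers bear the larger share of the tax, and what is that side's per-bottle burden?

Demand slope: (348 − 368)/(81 − 71) = -2, so Qd = 510 − 2P.
Supply slope: (344 − 386)/(68 − 82) = 3, so Qs = 3P + 140.
Before the tax: set 510 − 2P = 3P + 140 → P* = $74, Q* = 362.
With the tax collected from consumers, demand (in seller-price terms) shifts: Qd = 510 − 2(P + 24).
New equilibrium: consumers pay $88.4, producers receive $64.4, Q = 333.2. (Wedge: Pb − Ps = 24.)
Per-bottle burden: consumers $14.4, producers $9.6.
Consumers take the larger share because demand is less price-elastic here (demand slope 2 vs supply slope 3).

Consumers bear the larger share: $14.4 per bottle.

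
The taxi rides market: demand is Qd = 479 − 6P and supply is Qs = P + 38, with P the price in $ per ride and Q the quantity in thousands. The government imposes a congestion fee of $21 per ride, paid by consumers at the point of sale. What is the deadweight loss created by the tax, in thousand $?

Deadweight loss = $189 thousand.

Without the tax, 479 − 6P = P + 38 gives 7P = 441, so P* = $63 and Q* = 101.
With the tax collected from consumers, demand (in seller-price terms) shifts: Qd = 479 − 6(P + 21).
New equilibrium: consumers pay $66, suppliers receive $45, Q = 83. (Wedge: Pb − Ps = 21.)
Quantity falls by |ΔQ| = |101 − 83| = 18.
DWL = ½ · t · |ΔQ| = ½ · 21 · 18 = $189.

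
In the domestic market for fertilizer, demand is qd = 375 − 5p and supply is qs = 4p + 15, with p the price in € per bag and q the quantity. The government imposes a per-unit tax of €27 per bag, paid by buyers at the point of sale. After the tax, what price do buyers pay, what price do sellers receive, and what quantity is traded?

Buyers pay €52; sellers receive €25; quantity = 115.

Without the tax, 375 − 5p = 4p + 15 gives 9p = 360, so p* = €40 and q* = 175.
With the tax collected from buyers, demand (in seller-price terms) shifts: qd = 375 − 5(p + 27).
Solving gives q = 115 with buyers paying €52 and sellers receiving €25 (the €27 wedge).
The less price-elastic side of the market bears the larger share of a per-unit tax.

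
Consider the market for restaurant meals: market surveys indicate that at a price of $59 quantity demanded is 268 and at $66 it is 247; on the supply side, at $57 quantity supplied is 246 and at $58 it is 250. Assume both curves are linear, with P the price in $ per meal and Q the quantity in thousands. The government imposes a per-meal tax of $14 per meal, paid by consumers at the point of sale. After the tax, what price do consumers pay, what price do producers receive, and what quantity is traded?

Demand slope: (247 − 268)/(66 − 59) = -3, so Qd = 445 − 3P.
Supply slope: (250 − 246)/(58 − 57) = 4, so Qs = 4P + 18.
Without the tax, 445 − 3P = 4P + 18 gives 7P = 427, so P* = $61 and Q* = 262.
With the tax collected from consumers, demand (in seller-price terms) shifts: Qd = 445 − 3(P + 14).
Solving gives Q = 238 with consumers paying $69 and producers receiving $55 (the $14 wedge).
The less price-elastic side of the market bears the larger share of a per-unit tax.

Consumers pay $69; producers receive $55; quantity = 238.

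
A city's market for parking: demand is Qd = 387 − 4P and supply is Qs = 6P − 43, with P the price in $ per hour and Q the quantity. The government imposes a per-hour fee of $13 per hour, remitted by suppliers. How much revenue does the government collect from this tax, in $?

Before the tax: set 387 − 4P = 6P − 43 → P* = $43, Q* = 215.
With the tax collected from suppliers, supply shifts: Qs = 6(P − 13) − 43.
Solving gives Q = 183.8 with consumers paying $50.8 and suppliers receiving $37.8 (the $13 wedge).
Revenue = t · Q = 13 · 183.8 = $2389.4.

Tax revenue = $2389.4.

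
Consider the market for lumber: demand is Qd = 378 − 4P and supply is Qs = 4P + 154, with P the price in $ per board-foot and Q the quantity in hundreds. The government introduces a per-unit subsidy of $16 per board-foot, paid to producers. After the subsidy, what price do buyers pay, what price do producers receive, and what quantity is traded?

Before the subsidy: set 378 − 4P = 4P + 154 → P* = $28, Q* = 266.
With a per-unit subsidy paid to producers, each receives P + 16 per unit sold, so supply becomes Qs = 4(P + 16) + 154.
Solving gives Q = 298 with buyers paying $20 and producers receiving $36 (the $16 wedge).

Buyers pay $20; producers receive $36; quantity = 298.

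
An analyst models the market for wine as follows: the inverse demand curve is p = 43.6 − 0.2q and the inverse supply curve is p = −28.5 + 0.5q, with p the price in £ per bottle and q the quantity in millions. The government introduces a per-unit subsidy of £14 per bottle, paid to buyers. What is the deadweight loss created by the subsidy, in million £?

Deadweight loss = £140 million.

Inverting to q(p) form: qd = 218 − 5p; qs = 2p + 57.
Before the subsidy: set 218 − 5p = 2p + 57 → p* = £23, q* = 103.
With a per-unit subsidy paid to buyers, each effectively pays p − 14, so demand becomes qd = 218 − 5(p − 14).
New equilibrium: buyers pay £19, suppliers receive £33, q = 123. (Wedge: pb − ps = −14.)
Quantity rises by |ΔQ| = |103 − 123| = 20.
DWL = ½ · t · |ΔQ| = ½ · 14 · 20 = £140.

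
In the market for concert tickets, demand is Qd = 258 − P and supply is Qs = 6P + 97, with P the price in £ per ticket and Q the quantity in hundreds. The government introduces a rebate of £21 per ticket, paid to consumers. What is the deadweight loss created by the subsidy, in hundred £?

Deadweight loss = £189 hundred.

Before the subsidy: set 258 − P = 6P + 97 → P* = £23, Q* = 235.
With a per-unit subsidy paid to consumers, each effectively pays P − 21, so demand becomes Qd = 258 − (P − 21).
New equilibrium: consumers pay £5, producers receive £26, Q = 253. (Wedge: Pb − Ps = −21.)
Quantity rises by |ΔQ| = |235 − 253| = 18.
DWL = ½ · t · |ΔQ| = ½ · 21 · 18 = £189.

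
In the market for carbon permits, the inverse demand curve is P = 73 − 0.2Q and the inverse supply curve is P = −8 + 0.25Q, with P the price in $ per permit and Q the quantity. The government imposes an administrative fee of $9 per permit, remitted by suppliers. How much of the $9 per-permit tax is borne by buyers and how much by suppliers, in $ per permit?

Buyers bear $4 per permit; suppliers bear $5 per permit.

Rewrite in direct form: Qd = 365 − 5P and Qs = 4P + 32.
Without the tax, 365 − 5P = 4P + 32 gives 9P = 333, so P* = $37 and Q* = 180.
With the tax collected from suppliers, supply shifts: Qs = 4(P − 9) + 32.
New equilibrium: buyers pay $41, suppliers receive $32, Q = 160. (Wedge: Pb − Ps = 9.)
Burden on buyers: $4; on suppliers: $5. (They sum to $9.)
The less price-elastic side of the market bears the larger share of a per-unit tax.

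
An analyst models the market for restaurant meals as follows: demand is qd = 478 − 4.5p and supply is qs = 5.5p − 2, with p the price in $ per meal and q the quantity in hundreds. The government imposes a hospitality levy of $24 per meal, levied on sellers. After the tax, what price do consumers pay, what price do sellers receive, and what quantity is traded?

Consumers pay $61.2; sellers receive $37.2; quantity = 202.6.

Without the tax, 478 − 4.5p = 5.5p − 2 gives 10p = 480, so p* = $48 and q* = 262.
With the tax collected from sellers, supply shifts: qs = 5.5(p − 24) − 2.
New equilibrium: consumers pay $61.2, sellers receive $37.2, q = 202.6. (Wedge: pb − ps = 24.)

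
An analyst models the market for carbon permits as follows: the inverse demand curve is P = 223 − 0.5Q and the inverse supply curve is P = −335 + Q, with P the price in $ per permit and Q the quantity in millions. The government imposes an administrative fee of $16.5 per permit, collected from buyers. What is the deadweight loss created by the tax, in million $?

Deadweight loss = $90.75 million.

Rewrite in direct form: Qd = 446 − 2P and Qs = P + 335.
Before the tax: set 446 − 2P = P + 335 → P* = $37, Q* = 372.
With the tax collected from buyers, demand (in seller-price terms) shifts: Qd = 446 − 2(P + 16.5).
New equilibrium: buyers pay $42.5, suppliers receive $26, Q = 361. (Wedge: Pb − Ps = 16.5.)
Quantity falls by |ΔQ| = |372 − 361| = 11.
DWL = ½ · t · |ΔQ| = ½ · 16.5 · 11 = $90.75.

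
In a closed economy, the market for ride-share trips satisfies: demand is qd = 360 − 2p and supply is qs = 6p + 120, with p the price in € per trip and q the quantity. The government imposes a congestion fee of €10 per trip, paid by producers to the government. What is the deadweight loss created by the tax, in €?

Before the tax: set 360 − 2p = 6p + 120 → p* = €30, q* = 300.
With the tax collected from producers, supply shifts: qs = 6(p − 10) + 120.
Solving gives q = 285 with consumers paying €37.5 and producers receiving €27.5 (the €10 wedge).
Quantity falls by |ΔQ| = |300 − 285| = 15.
DWL = ½ · t · |ΔQ| = ½ · 10 · 15 = €75.

Deadweight loss = €75.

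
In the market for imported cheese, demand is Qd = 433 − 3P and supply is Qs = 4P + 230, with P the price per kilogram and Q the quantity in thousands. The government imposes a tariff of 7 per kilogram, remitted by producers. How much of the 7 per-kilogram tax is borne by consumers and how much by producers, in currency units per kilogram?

Consumers bear 4 per kilogram; producers bear 3 per kilogram.

Before the tax: set 433 − 3P = 4P + 230 → P* = 29, Q* = 346.
With the tax collected from producers, supply shifts: Qs = 4(P − 7) + 230.
New equilibrium: consumers pay 33, producers receive 26, Q = 334. (Wedge: Pb − Ps = 7.)
Burden on consumers: 4; on producers: 3. (They sum to 7.)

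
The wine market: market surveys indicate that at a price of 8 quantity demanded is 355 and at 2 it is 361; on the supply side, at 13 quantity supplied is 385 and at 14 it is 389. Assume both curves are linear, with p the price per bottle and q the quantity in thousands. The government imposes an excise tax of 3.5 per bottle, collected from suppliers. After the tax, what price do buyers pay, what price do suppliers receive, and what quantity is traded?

Buyers pay 8.8; suppliers receive 5.3; quantity = 354.2.

Demand slope: (361 − 355)/(2 − 8) = -1, so qd = 363 − p.
Supply slope: (389 − 385)/(14 − 13) = 4, so qs = 4p + 333.
Before the tax: set 363 − p = 4p + 333 → p* = 6, q* = 357.
With the tax collected from suppliers, supply shifts: qs = 4(p − 3.5) + 333.
New equilibrium: buyers pay 8.8, suppliers receive 5.3, q = 354.2. (Wedge: pb − ps = 3.5.)
The less price-elastic side of the market bears the larger share of a per-unit tax.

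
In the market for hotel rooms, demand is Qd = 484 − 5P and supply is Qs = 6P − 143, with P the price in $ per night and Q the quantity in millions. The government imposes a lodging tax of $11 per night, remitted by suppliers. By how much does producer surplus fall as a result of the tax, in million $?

Without the tax, 484 − 5P = 6P − 143 gives 11P = 627, so P* = $57 and Q* = 199.
With the tax collected from suppliers, supply shifts: Qs = 6(P − 11) − 143.
Solving gives Q = 169 with buyers paying $63 and suppliers receiving $52 (the $11 wedge).
ΔPS is the trapezoid between Q = 169 and Q = 199 of height $5: ½ · (199 + 169) · 5 = $920.

Producer surplus falls by $920 million.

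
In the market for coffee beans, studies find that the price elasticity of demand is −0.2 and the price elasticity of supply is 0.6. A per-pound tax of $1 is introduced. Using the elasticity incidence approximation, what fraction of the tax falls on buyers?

Buyers' share ≈ 0.75.

Incidence ratio: buyers' share ≈ εs / (εs + |εd|) = 0.6 / (0.6 + 0.2) = 0.75.
Supply is the more elastic side, so buyers bear the larger share.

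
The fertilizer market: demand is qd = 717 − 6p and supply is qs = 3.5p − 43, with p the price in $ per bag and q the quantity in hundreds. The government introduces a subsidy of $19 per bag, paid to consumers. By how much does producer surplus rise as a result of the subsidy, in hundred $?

Producer surplus rises by $3096 hundred.

Without the subsidy, 717 − 6p = 3.5p − 43 gives 9.5p = 760, so p* = $80 and q* = 237.
With a per-unit subsidy paid to consumers, each effectively pays p − 19, so demand becomes qd = 717 − 6(p − 19).
Solving gives q = 279 with consumers paying $73 and producers receiving $92 (the $19 wedge).
ΔPS is the trapezoid between Q = 279 and Q = 237 of height $12: ½ · (237 + 279) · 12 = $3096.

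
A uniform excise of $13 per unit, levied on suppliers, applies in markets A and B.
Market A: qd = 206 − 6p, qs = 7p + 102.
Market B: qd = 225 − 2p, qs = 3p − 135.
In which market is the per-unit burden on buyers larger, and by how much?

Market B, by $0.8.

Market A: pre-tax p* = $8, q* = 158; post-tax q = 116; per-unit burden on buyers = $7.
Market B: pre-tax p* = $72, q* = 81; post-tax q = 65.4; per-unit burden on buyers = $7.8.
Difference: $7 vs $7.8 → market B is larger by $0.8.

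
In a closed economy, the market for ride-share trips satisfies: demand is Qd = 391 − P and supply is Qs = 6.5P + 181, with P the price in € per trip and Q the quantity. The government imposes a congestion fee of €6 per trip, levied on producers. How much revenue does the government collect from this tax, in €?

Tax revenue = €2146.8.

Without the tax, 391 − P = 6.5P + 181 gives 7.5P = 210, so P* = €28 and Q* = 363.
With the tax collected from producers, supply shifts: Qs = 6.5(P − 6) + 181.
New equilibrium: buyers pay €33.2, producers receive €27.2, Q = 357.8. (Wedge: Pb − Ps = 6.)
Revenue = t · Q = 6 · 357.8 = €2146.8.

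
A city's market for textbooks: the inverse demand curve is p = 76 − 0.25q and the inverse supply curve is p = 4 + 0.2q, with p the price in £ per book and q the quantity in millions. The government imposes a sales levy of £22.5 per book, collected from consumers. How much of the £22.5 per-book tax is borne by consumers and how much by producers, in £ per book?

Rewrite in direct form: qd = 304 − 4p and qs = 5p − 20.
Without the tax, 304 − 4p = 5p − 20 gives 9p = 324, so p* = £36 and q* = 160.
With the tax collected from consumers, demand (in seller-price terms) shifts: qd = 304 − 4(p + 22.5).
New equilibrium: consumers pay £48.5, producers receive £26, q = 110. (Wedge: pb − ps = 22.5.)
Burden on consumers: £12.5; on producers: £10. (They sum to £22.5.)
The less price-elastic side of the market bears the larger share of a per-unit tax.

Consumers bear £12.5 per book; producers bear £10 per book.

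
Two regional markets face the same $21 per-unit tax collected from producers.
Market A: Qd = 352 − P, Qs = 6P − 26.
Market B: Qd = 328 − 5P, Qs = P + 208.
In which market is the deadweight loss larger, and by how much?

Market A: pre-tax P* = $54, Q* = 298; post-tax Q = 280; deadweight loss = $189.
Market B: pre-tax P* = $20, Q* = 228; post-tax Q = 210.5; deadweight loss = $183.75.
Difference: $189 vs $183.75 → market A is larger by $5.25.

Market A, by $5.25.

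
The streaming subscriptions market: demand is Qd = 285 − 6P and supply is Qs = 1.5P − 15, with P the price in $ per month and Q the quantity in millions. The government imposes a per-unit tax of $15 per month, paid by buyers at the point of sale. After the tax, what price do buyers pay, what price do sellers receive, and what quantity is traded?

Before the tax: set 285 − 6P = 1.5P − 15 → P* = $40, Q* = 45.
With the tax collected from buyers, demand (in seller-price terms) shifts: Qd = 285 − 6(P + 15).
New equilibrium: buyers pay $43, sellers receive $28, Q = 27. (Wedge: Pb − Ps = 15.)

Buyers pay $43; sellers receive $28; quantity = 27.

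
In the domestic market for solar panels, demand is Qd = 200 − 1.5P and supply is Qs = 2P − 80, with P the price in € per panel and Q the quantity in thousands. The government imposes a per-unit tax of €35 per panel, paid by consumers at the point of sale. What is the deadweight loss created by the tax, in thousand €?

Without the tax, 200 − 1.5P = 2P − 80 gives 3.5P = 280, so P* = €80 and Q* = 80.
With the tax collected from consumers, demand (in seller-price terms) shifts: Qd = 200 − 1.5(P + 35).
Solving gives Q = 50 with consumers paying €100 and sellers receiving €65 (the €35 wedge).
Quantity falls by |ΔQ| = |80 − 50| = 30.
DWL = ½ · t · |ΔQ| = ½ · 35 · 30 = €525.

Deadweight loss = €525 thousand.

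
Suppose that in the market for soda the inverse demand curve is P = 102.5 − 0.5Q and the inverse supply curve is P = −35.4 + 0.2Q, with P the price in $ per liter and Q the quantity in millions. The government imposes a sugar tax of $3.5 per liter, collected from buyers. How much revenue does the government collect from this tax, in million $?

Tax revenue = $672 million.

Inverting to Q(P) form: Qd = 205 − 2P; Qs = 5P + 177.
Without the tax, 205 − 2P = 5P + 177 gives 7P = 28, so P* = $4 and Q* = 197.
With the tax collected from buyers, demand (in seller-price terms) shifts: Qd = 205 − 2(P + 3.5).
Solving gives Q = 192 with buyers paying $6.5 and suppliers receiving $3 (the $3.5 wedge).
Revenue = t · Q = 3.5 · 192 = $672.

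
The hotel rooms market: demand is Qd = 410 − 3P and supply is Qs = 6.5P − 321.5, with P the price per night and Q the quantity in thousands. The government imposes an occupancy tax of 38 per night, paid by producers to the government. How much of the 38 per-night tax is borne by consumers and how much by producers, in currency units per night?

Consumers bear 26 per night; producers bear 12 per night.

Before the tax: set 410 − 3P = 6.5P − 321.5 → P* = 77, Q* = 179.
With the tax collected from producers, supply shifts: Qs = 6.5(P − 38) − 321.5.
Solving gives Q = 101 with consumers paying 103 and producers receiving 65 (the 38 wedge).
Burden on consumers: 26; on producers: 12. (They sum to 38.)
The less price-elastic side of the market bears the larger share of a per-unit tax.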